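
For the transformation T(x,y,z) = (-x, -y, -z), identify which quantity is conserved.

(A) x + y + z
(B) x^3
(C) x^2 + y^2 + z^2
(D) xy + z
C

Apply T(x,y,z) = (-x, -y, -z) to each option, i.e. replace (x, y, z) by the transformed coordinates.
Substitute the transformed coordinates into each option and compare with the original:
(A) x + y + z  ->  (-x) + (-y) + (-z) = -x - y - z   [differs from x + y + z: not invariant]
(B) x^3  ->  (-x)^3 = -x^3   [differs from x^3: not invariant]
(C) x^2 + y^2 + z^2  ->  (-x)^2 + (-y)^2 + (-z)^2 = x^2 + y^2 + z^2   [equals x^2 + y^2 + z^2: invariant]
(D) xy + z  ->  (-x)(-y) + (-z) = xy - z   [differs from xy + z: not invariant]

Only option (C), x^2 + y^2 + z^2, is unchanged by the transformation.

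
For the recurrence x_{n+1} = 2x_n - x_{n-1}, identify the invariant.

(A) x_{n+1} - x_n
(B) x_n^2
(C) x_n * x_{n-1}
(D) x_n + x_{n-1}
A

For the recurrence x_{n+1} = 2x_n - x_{n-1}:

If x_{n+1} = 2x_n - x_{n-1}, then:
x_{n+1} - x_n = x_n - x_{n-1}
The first difference is constant throughout the sequence.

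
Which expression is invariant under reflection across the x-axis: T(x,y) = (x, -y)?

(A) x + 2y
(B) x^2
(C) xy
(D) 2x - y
B

The map is reflection across the x-axis: T(x,y) = (x, -y).
Substitute the transformed coordinates into each option and compare with the original:
(A) x + 2y  ->  (x) + 2(-y) = x - 2y   [differs from x + 2y: not invariant]
(B) x^2  ->  (x)^2 = x^2   [equals x^2: invariant]
(C) xy  ->  (x)(-y) = -xy   [differs from xy: not invariant]
(D) 2x - y  ->  2(x) - (-y) = 2x + y   [differs from 2x - y: not invariant]

Only option (B), x^2, is unchanged by the transformation.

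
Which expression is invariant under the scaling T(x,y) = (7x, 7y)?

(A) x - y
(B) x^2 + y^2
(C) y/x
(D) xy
C

Under the uniform scaling T(x,y) = (7x, 7y):
Substitute the transformed coordinates into each option and compare with the original:
(A) x - y  ->  (7x) - (7y) = 7x - 7y   [differs from x - y: not invariant]
(B) x^2 + y^2  ->  (7x)^2 + (7y)^2 = 49x^2 + 49y^2   [differs from x^2 + y^2: not invariant]
(C) y/x  ->  (7y)/(7x) = y/x   [equals y/x: invariant]
(D) xy  ->  (7x)(7y) = 49xy   [differs from xy: not invariant]

Only option (C), y/x, is unchanged by the transformation.
The common factor 7 cancels in a ratio of coordinates, while sums, products and sums of squares pick up factors of 7 or 49.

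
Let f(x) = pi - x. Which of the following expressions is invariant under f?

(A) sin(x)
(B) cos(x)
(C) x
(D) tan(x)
A

For f(x) = pi - x:
sin(pi - x) = sin(x), so sine is invariant under this transformation.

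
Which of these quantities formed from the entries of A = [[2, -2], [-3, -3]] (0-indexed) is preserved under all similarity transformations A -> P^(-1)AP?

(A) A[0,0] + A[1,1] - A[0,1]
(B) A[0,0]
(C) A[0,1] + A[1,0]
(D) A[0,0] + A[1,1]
D

A[0,0] + A[1,1] is the trace of A. By the cyclic property of the trace, tr(P^(-1)AP) = tr(APP^(-1)) = tr(A), so it is the same for every matrix similar to A.

The other combinations are not similarity invariants. For example, take P = [[1, 1], [1, 2]] (det P = 1), so P^(-1) = [[2, -1], [-1, 1]] and
B = P^(-1)AP = [[6, 5], [-6, -7]].
Evaluating each option on A and on B:
(A) A[0,0] + A[1,1] - A[0,1]: 1 for A, -6 for B -> changes
(B) A[0,0]: 2 for A, 6 for B -> changes
(C) A[0,1] + A[1,0]: -5 for A, -1 for B -> changes
(D) A[0,0] + A[1,1]: -1 for A, -1 for B -> unchanged

Only (D) A[0,0] + A[1,1] = -1 survives (and it does so for every P, not just this one), so it is the invariant.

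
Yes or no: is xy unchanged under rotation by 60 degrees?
No

Applying rotation by 60 degrees: x' = x*cos(60 degrees) - y*sin(60 degrees) = x/2 - sqrt(3)y/2, y' = x*sin(60 degrees) + y*cos(60 degrees) = sqrt(3)x/2 + y/2

Substituting into xy:
(x/2 - sqrt(3)y/2)(sqrt(3)x/2 + y/2)
= sqrt(3)x^2/4 - xy/2 - sqrt(3)y^2/4

This differs from the original expression xy, so it is NOT invariant.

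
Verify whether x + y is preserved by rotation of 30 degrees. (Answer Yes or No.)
No

Applying rotation by 30 degrees: x' = x*cos(30 degrees) - y*sin(30 degrees) = sqrt(3)x/2 - y/2, y' = x*sin(30 degrees) + y*cos(30 degrees) = x/2 + sqrt(3)y/2

Substituting into x + y:
(sqrt(3)x/2 - y/2) + (x/2 + sqrt(3)y/2)
= x/2 + sqrt(3)x/2 - y/2 + sqrt(3)y/2

This differs from the original expression x + y, so it is NOT invariant.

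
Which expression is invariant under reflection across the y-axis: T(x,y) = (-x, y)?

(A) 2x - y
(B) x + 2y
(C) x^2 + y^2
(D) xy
C

The map is reflection across the y-axis: T(x,y) = (-x, y).
Substitute the transformed coordinates into each option and compare with the original:
(A) 2x - y  ->  2(-x) - (y) = -2x - y   [differs from 2x - y: not invariant]
(B) x + 2y  ->  (-x) + 2(y) = -x + 2y   [differs from x + 2y: not invariant]
(C) x^2 + y^2  ->  (-x)^2 + (y)^2 = x^2 + y^2   [equals x^2 + y^2: invariant]
(D) xy  ->  (-x)(y) = -xy   [differs from xy: not invariant]

Only option (C), x^2 + y^2, is unchanged by the transformation.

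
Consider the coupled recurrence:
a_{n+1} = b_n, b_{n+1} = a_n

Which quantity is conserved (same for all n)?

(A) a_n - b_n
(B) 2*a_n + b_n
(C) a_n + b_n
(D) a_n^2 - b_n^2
C

Replace a_n by a_{n+1} = b_n and b_n by b_{n+1} = a_n in each option and simplify:
(A) a_n - b_n  ->  (b_n) - (a_n) = -a_n + b_n   [not conserved]
(B) 2*a_n + b_n  ->  2*(b_n) + (a_n) = a_n + 2*b_n   [not conserved]
(C) a_n + b_n  ->  (b_n) + (a_n) = a_n + b_n   [conserved]
(D) a_n^2 - b_n^2  ->  (b_n)^2 - (a_n)^2 = -a_n^2 + b_n^2   [not conserved]

Only (C) a_n + b_n returns to itself after one step, so it is the conserved quantity.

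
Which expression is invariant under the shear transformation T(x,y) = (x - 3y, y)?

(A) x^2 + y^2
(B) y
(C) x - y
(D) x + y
B

Under the shear T(x,y) = (x - 3y, y):
Substitute the transformed coordinates into each option and compare with the original:
(A) x^2 + y^2  ->  (x - 3y)^2 + (y)^2 = x^2 - 6xy + 10y^2   [differs from x^2 + y^2: not invariant]
(B) y  ->  (y) = y   [equals y: invariant]
(C) x - y  ->  (x - 3y) - (y) = x - 4y   [differs from x - y: not invariant]
(D) x + y  ->  (x - 3y) + (y) = x - 2y   [differs from x + y: not invariant]

Only option (B), y, is unchanged by the transformation.
A horizontal shear moves points parallel to the x-axis, so the y-coordinate (and any function of y alone) is unchanged.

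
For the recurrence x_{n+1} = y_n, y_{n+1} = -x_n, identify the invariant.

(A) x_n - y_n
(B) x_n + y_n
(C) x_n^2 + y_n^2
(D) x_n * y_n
C

For the recurrence x_{n+1} = y_n, y_{n+1} = -x_n:

x_{n+1}^2 + y_{n+1}^2 = y_n^2 + (-x_n)^2 = x_n^2 + y_n^2
The sum of squares is conserved (like energy in a harmonic oscillator).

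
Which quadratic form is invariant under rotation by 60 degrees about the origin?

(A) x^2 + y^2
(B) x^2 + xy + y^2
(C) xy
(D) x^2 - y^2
A

Rotation by 60 degrees sends (x, y) to (x/2 - sqrt(3)y/2, sqrt(3)x/2 + y/2).
Substitute the transformed coordinates into each option and compare with the original:
(A) x^2 + y^2  ->  (x/2 - sqrt(3)y/2)^2 + (sqrt(3)x/2 + y/2)^2 = x^2 + y^2   [equals x^2 + y^2: invariant]
(B) x^2 + xy + y^2  ->  (x/2 - sqrt(3)y/2)^2 + (x/2 - sqrt(3)y/2)(sqrt(3)x/2 + y/2) + (sqrt(3)x/2 + y/2)^2 = sqrt(3)x^2/4 + x^2 - xy/2 - sqrt(3)y^2/4 + y^2   [differs from x^2 + xy + y^2: not invariant]
(C) xy  ->  (x/2 - sqrt(3)y/2)(sqrt(3)x/2 + y/2) = sqrt(3)x^2/4 - xy/2 - sqrt(3)y^2/4   [differs from xy: not invariant]
(D) x^2 - y^2  ->  (x/2 - sqrt(3)y/2)^2 - (sqrt(3)x/2 + y/2)^2 = -x^2/2 - sqrt(3)xy + y^2/2   [differs from x^2 - y^2: not invariant]

Only option (A), x^2 + y^2, is unchanged by the transformation.
x^2 + y^2 is the squared distance from the origin, which rotations preserve.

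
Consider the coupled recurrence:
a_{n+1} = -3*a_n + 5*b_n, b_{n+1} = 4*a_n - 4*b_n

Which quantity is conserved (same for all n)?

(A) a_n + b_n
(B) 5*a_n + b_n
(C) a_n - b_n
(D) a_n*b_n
A

Replace a_n by a_{n+1} = -3*a_n + 5*b_n and b_n by b_{n+1} = 4*a_n - 4*b_n in each option and simplify:
(A) a_n + b_n  ->  (-3*a_n + 5*b_n) + (4*a_n - 4*b_n) = a_n + b_n   [conserved]
(B) 5*a_n + b_n  ->  5*(-3*a_n + 5*b_n) + (4*a_n - 4*b_n) = -11*a_n + 21*b_n   [not conserved]
(C) a_n - b_n  ->  (-3*a_n + 5*b_n) - (4*a_n - 4*b_n) = -7*a_n + 9*b_n   [not conserved]
(D) a_n*b_n  ->  (-3*a_n + 5*b_n)*(4*a_n - 4*b_n) = -12*a_n^2 + 32*a_n*b_n - 20*b_n^2   [not conserved]

Only (A) a_n + b_n returns to itself after one step, so it is the conserved quantity.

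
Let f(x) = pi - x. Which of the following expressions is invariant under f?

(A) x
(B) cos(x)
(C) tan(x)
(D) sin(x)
D

For f(x) = pi - x:
sin(pi - x) = sin(x), so sine is invariant under this transformation.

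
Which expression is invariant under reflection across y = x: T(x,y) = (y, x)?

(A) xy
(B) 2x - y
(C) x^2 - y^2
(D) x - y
A

The map is reflection across y = x: T(x,y) = (y, x).
Substitute the transformed coordinates into each option and compare with the original:
(A) xy  ->  (y)(x) = xy   [equals xy: invariant]
(B) 2x - y  ->  2(y) - (x) = -x + 2y   [differs from 2x - y: not invariant]
(C) x^2 - y^2  ->  (y)^2 - (x)^2 = -x^2 + y^2   [differs from x^2 - y^2: not invariant]
(D) x - y  ->  (y) - (x) = -x + y   [differs from x - y: not invariant]

Only option (A), xy, is unchanged by the transformation.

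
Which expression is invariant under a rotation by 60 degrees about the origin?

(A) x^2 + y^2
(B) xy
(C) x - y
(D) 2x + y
A

A rotation by 60 degrees sends (x, y) to (x/2 - sqrt(3)y/2, sqrt(3)x/2 + y/2).
Substitute the transformed coordinates into each option and compare with the original:
(A) x^2 + y^2  ->  (x/2 - sqrt(3)y/2)^2 + (sqrt(3)x/2 + y/2)^2 = x^2 + y^2   [equals x^2 + y^2: invariant]
(B) xy  ->  (x/2 - sqrt(3)y/2)(sqrt(3)x/2 + y/2) = sqrt(3)x^2/4 - xy/2 - sqrt(3)y^2/4   [differs from xy: not invariant]
(C) x - y  ->  (x/2 - sqrt(3)y/2) - (sqrt(3)x/2 + y/2) = -sqrt(3)x/2 + x/2 - sqrt(3)y/2 - y/2   [differs from x - y: not invariant]
(D) 2x + y  ->  2(x/2 - sqrt(3)y/2) + (sqrt(3)x/2 + y/2) = sqrt(3)x/2 + x - sqrt(3)y + y/2   [differs from 2x + y: not invariant]

Only option (A), x^2 + y^2, is unchanged by the transformation.
Geometrically, x^2 + y^2 is the squared distance from the origin, which every rotation about the origin preserves.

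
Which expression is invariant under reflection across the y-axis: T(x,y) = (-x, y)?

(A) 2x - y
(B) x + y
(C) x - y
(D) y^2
D

The map is reflection across the y-axis: T(x,y) = (-x, y).
Substitute the transformed coordinates into each option and compare with the original:
(A) 2x - y  ->  2(-x) - (y) = -2x - y   [differs from 2x - y: not invariant]
(B) x + y  ->  (-x) + (y) = -x + y   [differs from x + y: not invariant]
(C) x - y  ->  (-x) - (y) = -x - y   [differs from x - y: not invariant]
(D) y^2  ->  (y)^2 = y^2   [equals y^2: invariant]

Only option (D), y^2, is unchanged by the transformation.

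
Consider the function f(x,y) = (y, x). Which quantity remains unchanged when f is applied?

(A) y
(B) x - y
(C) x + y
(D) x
C

For f(x,y) = (y, x):
After applying f: x' = y, y' = x. So x' + y' = y + x = x + y.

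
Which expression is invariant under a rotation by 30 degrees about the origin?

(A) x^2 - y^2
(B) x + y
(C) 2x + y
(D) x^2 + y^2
D

A rotation by 30 degrees sends (x, y) to (sqrt(3)x/2 - y/2, x/2 + sqrt(3)y/2).
Substitute the transformed coordinates into each option and compare with the original:
(A) x^2 - y^2  ->  (sqrt(3)x/2 - y/2)^2 - (x/2 + sqrt(3)y/2)^2 = x^2/2 - sqrt(3)xy - y^2/2   [differs from x^2 - y^2: not invariant]
(B) x + y  ->  (sqrt(3)x/2 - y/2) + (x/2 + sqrt(3)y/2) = x/2 + sqrt(3)x/2 - y/2 + sqrt(3)y/2   [differs from x + y: not invariant]
(C) 2x + y  ->  2(sqrt(3)x/2 - y/2) + (x/2 + sqrt(3)y/2) = x/2 + sqrt(3)x - y + sqrt(3)y/2   [differs from 2x + y: not invariant]
(D) x^2 + y^2  ->  (sqrt(3)x/2 - y/2)^2 + (x/2 + sqrt(3)y/2)^2 = x^2 + y^2   [equals x^2 + y^2: invariant]

Only option (D), x^2 + y^2, is unchanged by the transformation.
Geometrically, x^2 + y^2 is the squared distance from the origin, which every rotation about the origin preserves.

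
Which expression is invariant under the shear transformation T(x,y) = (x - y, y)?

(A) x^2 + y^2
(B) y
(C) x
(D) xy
B

Under the shear T(x,y) = (x - y, y):
Substitute the transformed coordinates into each option and compare with the original:
(A) x^2 + y^2  ->  (x - y)^2 + (y)^2 = x^2 - 2xy + 2y^2   [differs from x^2 + y^2: not invariant]
(B) y  ->  (y) = y   [equals y: invariant]
(C) x  ->  (x - y) = x - y   [differs from x: not invariant]
(D) xy  ->  (x - y)(y) = xy - y^2   [differs from xy: not invariant]

Only option (B), y, is unchanged by the transformation.
A horizontal shear moves points parallel to the x-axis, so the y-coordinate (and any function of y alone) is unchanged.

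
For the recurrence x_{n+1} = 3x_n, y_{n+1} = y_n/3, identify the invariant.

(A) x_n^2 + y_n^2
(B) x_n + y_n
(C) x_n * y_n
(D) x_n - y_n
C

For the recurrence x_{n+1} = 3x_n, y_{n+1} = y_n/3:

x_{n+1} * y_{n+1} = (3x_n) * (y_n/3) = x_n * y_n
The product is conserved.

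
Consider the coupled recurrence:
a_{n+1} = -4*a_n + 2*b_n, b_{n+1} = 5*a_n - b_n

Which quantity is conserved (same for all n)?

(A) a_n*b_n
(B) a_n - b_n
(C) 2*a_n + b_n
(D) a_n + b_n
D

Replace a_n by a_{n+1} = -4*a_n + 2*b_n and b_n by b_{n+1} = 5*a_n - b_n in each option and simplify:
(A) a_n*b_n  ->  (-4*a_n + 2*b_n)*(5*a_n - b_n) = -20*a_n^2 + 14*a_n*b_n - 2*b_n^2   [not conserved]
(B) a_n - b_n  ->  (-4*a_n + 2*b_n) - (5*a_n - b_n) = -9*a_n + 3*b_n   [not conserved]
(C) 2*a_n + b_n  ->  2*(-4*a_n + 2*b_n) + (5*a_n - b_n) = -3*a_n + 3*b_n   [not conserved]
(D) a_n + b_n  ->  (-4*a_n + 2*b_n) + (5*a_n - b_n) = a_n + b_n   [conserved]

Only (D) a_n + b_n returns to itself after one step, so it is the conserved quantity.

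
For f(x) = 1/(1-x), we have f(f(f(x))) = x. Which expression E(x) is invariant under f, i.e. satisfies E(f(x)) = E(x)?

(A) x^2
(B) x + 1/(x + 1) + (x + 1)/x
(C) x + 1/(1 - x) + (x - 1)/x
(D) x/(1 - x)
C

Replace x by f(x) = 1/(1 - x) in each option and simplify. As a quick numerical cross-check, also compare E(4) with E(f(4)) = E(-1/3).

(A) x^2  ->  (1/(1 - x))^2 = (x - 1)^(-2); check: E(4) = 16 but E(-1/3) = 1/9.   [not invariant]
(B) x + 1/(x + 1) + (x + 1)/x  ->  (1/(1 - x)) + 1/((1/(1 - x)) + 1) + ((1/(1 - x)) + 1)/(1/(1 - x)) = (-x^3 + 6x^2 - 11x + 7)/(x^2 - 3x + 2); check: E(4) = 109/20 but E(-1/3) = -5/6.   [not invariant]
(C) x + 1/(1 - x) + (x - 1)/x  ->  (1/(1 - x)) + 1/(1 - (1/(1 - x))) + ((1/(1 - x)) - 1)/(1/(1 - x)), which simplifies back to x + 1/(1 - x) + (x - 1)/x; check: E(4) = 53/12, E(-1/3) = 53/12.   [invariant]
(D) x/(1 - x)  ->  (1/(1 - x))/(1 - (1/(1 - x))) = -1/x; check: E(4) = -4/3 but E(-1/3) = -1/4.   [not invariant]

Only (C) is unchanged. Indeed f(f(x)) = 1/(1 - 1/(1-x)) = (1-x)/(-x) = (x-1)/x, so E(x) = x + f(x) + f(f(x)) is the sum over the whole 3-cycle; applying f just permutes the three terms cyclically (x -> f(x) -> f(f(x)) -> x), leaving the sum unchanged.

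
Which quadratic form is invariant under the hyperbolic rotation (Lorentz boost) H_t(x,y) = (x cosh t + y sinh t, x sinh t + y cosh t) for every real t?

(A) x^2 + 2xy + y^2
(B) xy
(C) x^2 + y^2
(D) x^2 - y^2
D

Write x' = x cosh t + y sinh t, y' = x sinh t + y cosh t and substitute into each option:
(A) x^2 + 2xy + y^2: (x' + y')^2 with x' + y' = (x + y)(cosh t + sinh t) = (x + y)e^t, so it becomes (x + y)^2 e^(2t)   [not invariant for t != 0]
(B) xy: (x cosh t + y sinh t)(x sinh t + y cosh t) = xy(cosh^2 t + sinh^2 t) + (x^2 + y^2) sinh t cosh t = xy cosh 2t + (x^2 + y^2)(sinh 2t)/2   [not invariant for t != 0]
(C) x^2 + y^2: (x cosh t + y sinh t)^2 + (x sinh t + y cosh t)^2 = (x^2 + y^2)(cosh^2 t + sinh^2 t) + 4xy sinh t cosh t = (x^2 + y^2) cosh 2t + 2xy sinh 2t   [not invariant for t != 0]
(D) x^2 - y^2: (x cosh t + y sinh t)^2 - (x sinh t + y cosh t)^2 = x^2(cosh^2 t - sinh^2 t) + 2xy(cosh t sinh t - sinh t cosh t) + y^2(sinh^2 t - cosh^2 t) = x^2 - y^2   [invariant, using cosh^2 t - sinh^2 t = 1]

Only (D) x^2 - y^2 is unchanged; it is the Minkowski form preserved by Lorentz boosts, just as x^2 + y^2 is preserved by ordinary rotations.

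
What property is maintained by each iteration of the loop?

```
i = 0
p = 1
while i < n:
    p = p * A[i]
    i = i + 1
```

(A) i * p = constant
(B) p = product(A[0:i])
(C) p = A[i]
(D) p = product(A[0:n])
B

A loop invariant must hold before the first iteration and be re-established by every execution of the body.

(B) p = product(A[0:i]): Initially i = 0 and p = 1 = product of the empty slice A[0:0]. If p = product(A[0:i]) holds at the top of an iteration, the body sets p to product(A[0:i]) * A[i] = product(A[0:i+1]) and then i to i+1, so the property is restored. At exit i = n, giving p = product(A[0:n]).

The other options fail:
(A) i * p = constant: initially i * p = 0, but after one iteration it is 1 * A[0], which is nonzero in general.
(C) p = A[i]: after the first iteration p = A[0] but i = 1; in general p is a product of several elements, not a single one.
(D) p = product(A[0:n]): false before the loop (p = 1, not the full product) -- it only becomes true at exit.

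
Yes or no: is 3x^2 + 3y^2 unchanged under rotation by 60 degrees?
Yes

Applying rotation by 60 degrees: x' = x*cos(60 degrees) - y*sin(60 degrees) = x/2 - sqrt(3)y/2, y' = x*sin(60 degrees) + y*cos(60 degrees) = sqrt(3)x/2 + y/2

Substituting into 3x^2 + 3y^2:
3(x/2 - sqrt(3)y/2)^2 + 3(sqrt(3)x/2 + y/2)^2
= 3x^2 + 3y^2

This equals the original expression 3x^2 + 3y^2, so it IS invariant.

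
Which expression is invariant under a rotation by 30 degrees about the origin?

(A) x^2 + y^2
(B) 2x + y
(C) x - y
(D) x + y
A

A rotation by 30 degrees sends (x, y) to (sqrt(3)x/2 - y/2, x/2 + sqrt(3)y/2).
Substitute the transformed coordinates into each option and compare with the original:
(A) x^2 + y^2  ->  (sqrt(3)x/2 - y/2)^2 + (x/2 + sqrt(3)y/2)^2 = x^2 + y^2   [equals x^2 + y^2: invariant]
(B) 2x + y  ->  2(sqrt(3)x/2 - y/2) + (x/2 + sqrt(3)y/2) = x/2 + sqrt(3)x - y + sqrt(3)y/2   [differs from 2x + y: not invariant]
(C) x - y  ->  (sqrt(3)x/2 - y/2) - (x/2 + sqrt(3)y/2) = -x/2 + sqrt(3)x/2 - sqrt(3)y/2 - y/2   [differs from x - y: not invariant]
(D) x + y  ->  (sqrt(3)x/2 - y/2) + (x/2 + sqrt(3)y/2) = x/2 + sqrt(3)x/2 - y/2 + sqrt(3)y/2   [differs from x + y: not invariant]

Only option (A), x^2 + y^2, is unchanged by the transformation.
Geometrically, x^2 + y^2 is the squared distance from the origin, which every rotation about the origin preserves.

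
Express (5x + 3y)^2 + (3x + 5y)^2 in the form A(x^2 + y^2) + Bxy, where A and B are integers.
34(x^2 + y^2) + 60xy

Expanding: (5x + 3y)^2 = 25x^2 + 30xy + 9y^2
(3x + 5y)^2 = 9x^2 + 30xy + 25y^2
Sum = (25+9)(x^2+y^2) + 60xy = 34(x^2 + y^2) + 60xy
This is symmetric in x and y.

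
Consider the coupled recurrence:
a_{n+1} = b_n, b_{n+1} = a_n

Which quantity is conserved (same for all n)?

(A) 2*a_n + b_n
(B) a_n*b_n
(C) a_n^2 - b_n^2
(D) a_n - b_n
B

Replace a_n by a_{n+1} = b_n and b_n by b_{n+1} = a_n in each option and simplify:
(A) 2*a_n + b_n  ->  2*(b_n) + (a_n) = a_n + 2*b_n   [not conserved]
(B) a_n*b_n  ->  (b_n)*(a_n) = a_n*b_n   [conserved]
(C) a_n^2 - b_n^2  ->  (b_n)^2 - (a_n)^2 = -a_n^2 + b_n^2   [not conserved]
(D) a_n - b_n  ->  (b_n) - (a_n) = -a_n + b_n   [not conserved]

Only (B) a_n*b_n returns to itself after one step, so it is the conserved quantity.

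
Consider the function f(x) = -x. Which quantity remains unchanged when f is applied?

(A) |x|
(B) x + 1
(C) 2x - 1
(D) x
A

For f(x) = -x:
Applying f replaces x by -x. Since |-x| = |x|, the absolute value is unchanged by f, whereas x -> -x, 2x - 1 -> -2x - 1 and x + 1 -> -x + 1 all change.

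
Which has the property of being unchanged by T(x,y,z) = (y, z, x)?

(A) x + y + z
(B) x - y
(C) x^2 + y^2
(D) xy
A

Apply T(x,y,z) = (y, z, x) to each option, i.e. replace (x, y, z) by the transformed coordinates.
Substitute the transformed coordinates into each option and compare with the original:
(A) x + y + z  ->  (y) + (z) + (x) = x + y + z   [equals x + y + z: invariant]
(B) x - y  ->  (y) - (z) = y - z   [differs from x - y: not invariant]
(C) x^2 + y^2  ->  (y)^2 + (z)^2 = y^2 + z^2   [differs from x^2 + y^2: not invariant]
(D) xy  ->  (y)(z) = yz   [differs from xy: not invariant]

Only option (A), x + y + z, is unchanged by the transformation.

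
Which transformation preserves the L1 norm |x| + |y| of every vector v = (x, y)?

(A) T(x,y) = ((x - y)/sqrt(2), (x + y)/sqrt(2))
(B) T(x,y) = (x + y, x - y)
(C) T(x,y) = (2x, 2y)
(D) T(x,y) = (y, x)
D

A transformation preserves a norm if ||T(v)|| = ||v|| for every v; a single vector where the norm changes rules an option out.

(A) T(x,y) = ((x - y)/sqrt(2), (x + y)/sqrt(2)): v = (1, 0) has norm |1| + |0| = 1, but T(v) = (sqrt(2)/2, sqrt(2)/2) has norm sqrt(2) -- not preserved.
(B) T(x,y) = (x + y, x - y): v = (1, 0) has norm |1| + |0| = 1, but T(v) = (1, 1) has norm 2 -- not preserved.
(C) T(x,y) = (2x, 2y): v = (1, 0) has norm |1| + |0| = 1, but T(v) = (2, 0) has norm 2 -- not preserved.
(D) T(x,y) = (y, x): preserves the norm -- it only permutes the coordinates and/or flips signs, which leaves |x| + |y| unchanged.

Therefore the answer is (D).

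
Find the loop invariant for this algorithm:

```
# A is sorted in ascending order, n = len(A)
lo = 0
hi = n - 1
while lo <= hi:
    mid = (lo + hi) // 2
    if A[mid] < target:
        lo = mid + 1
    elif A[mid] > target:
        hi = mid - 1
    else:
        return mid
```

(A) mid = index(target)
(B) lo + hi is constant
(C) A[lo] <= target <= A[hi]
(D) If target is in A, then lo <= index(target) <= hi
D

A loop invariant must hold before the first iteration and be re-established by every execution of the body.

(D) If target is in A, then lo <= index(target) <= hi: Before the loop [lo, hi] = [0, n-1] covers every index. When A[mid] < target, sortedness puts target strictly to the right of mid, so setting lo = mid + 1 keeps index(target) in [lo, hi]; symmetrically for hi = mid - 1. Hence 'if target is in A then lo <= index(target) <= hi' holds after every iteration, and when lo > hi it proves target is absent.

The other options fail:
(A) mid = index(target): mid is just the current probe; it equals index(target) only on the iteration that returns.
(B) lo + hi is constant: each iteration moves exactly one of lo, hi, so lo + hi changes (e.g. 0 + (n-1) becomes (mid+1) + (n-1)).
(C) A[lo] <= target <= A[hi]: fails when target is not in A (e.g. target < A[0] already violates it before the loop), so it is not maintained in general.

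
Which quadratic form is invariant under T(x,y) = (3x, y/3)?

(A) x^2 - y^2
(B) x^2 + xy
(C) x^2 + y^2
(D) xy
D

T multiplies x by 3 and divides y by 3.
Substitute the transformed coordinates into each option and compare with the original:
(A) x^2 - y^2  ->  (3x)^2 - (y/3)^2 = 9x^2 - y^2/9   [differs from x^2 - y^2: not invariant]
(B) x^2 + xy  ->  (3x)^2 + (3x)(y/3) = 9x^2 + xy   [differs from x^2 + xy: not invariant]
(C) x^2 + y^2  ->  (3x)^2 + (y/3)^2 = 9x^2 + y^2/9   [differs from x^2 + y^2: not invariant]
(D) xy  ->  (3x)(y/3) = xy   [equals xy: invariant]

Only option (D), xy, is unchanged by the transformation.
The factors 3 and 1/3 cancel only in the pure product xy.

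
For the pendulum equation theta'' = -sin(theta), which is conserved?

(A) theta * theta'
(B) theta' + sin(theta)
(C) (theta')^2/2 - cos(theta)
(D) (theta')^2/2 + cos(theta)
C

A first integral I satisfies dI/dt = 0 along every solution. Differentiate each option and use the equation of motion:
(A) d/dt[theta * theta'] = (theta')^2 + theta theta'' = (theta')^2 - theta sin(theta), not identically 0
(B) d/dt[theta' + sin(theta)] = theta'' + cos(theta) theta' = -sin(theta) + theta' cos(theta), not identically 0
(C) d/dt[(theta')^2/2 - cos(theta)] = theta' theta'' + sin(theta) theta' = theta'(-sin(theta)) + theta' sin(theta) = 0
(D) d/dt[(theta')^2/2 + cos(theta)] = theta' theta'' - sin(theta) theta' = -2 theta' sin(theta), not identically 0

Only (C) has zero time-derivative. This is the total energy: kinetic (theta')^2/2 plus potential -cos(theta).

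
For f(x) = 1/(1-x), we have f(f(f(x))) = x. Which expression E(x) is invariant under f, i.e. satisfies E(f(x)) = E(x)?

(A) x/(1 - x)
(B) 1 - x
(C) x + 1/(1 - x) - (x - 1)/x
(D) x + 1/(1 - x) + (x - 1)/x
D

Replace x by f(x) = 1/(1 - x) in each option and simplify. As a quick numerical cross-check, also compare E(4) with E(f(4)) = E(-1/3).

(A) x/(1 - x)  ->  (1/(1 - x))/(1 - (1/(1 - x))) = -1/x; check: E(4) = -4/3 but E(-1/3) = -1/4.   [not invariant]
(B) 1 - x  ->  1 - (1/(1 - x)) = x/(x - 1); check: E(4) = -3 but E(-1/3) = 4/3.   [not invariant]
(C) x + 1/(1 - x) - (x - 1)/x  ->  (1/(1 - x)) + 1/(1 - (1/(1 - x))) - ((1/(1 - x)) - 1)/(1/(1 - x)) = (x^2(1 - x) - x + (x - 1)^2)/(x(x - 1)); check: E(4) = 35/12 but E(-1/3) = -43/12.   [not invariant]
(D) x + 1/(1 - x) + (x - 1)/x  ->  (1/(1 - x)) + 1/(1 - (1/(1 - x))) + ((1/(1 - x)) - 1)/(1/(1 - x)), which simplifies back to x + 1/(1 - x) + (x - 1)/x; check: E(4) = 53/12, E(-1/3) = 53/12.   [invariant]

Only (D) is unchanged. Indeed f(f(x)) = 1/(1 - 1/(1-x)) = (1-x)/(-x) = (x-1)/x, so E(x) = x + f(x) + f(f(x)) is the sum over the whole 3-cycle; applying f just permutes the three terms cyclically (x -> f(x) -> f(f(x)) -> x), leaving the sum unchanged.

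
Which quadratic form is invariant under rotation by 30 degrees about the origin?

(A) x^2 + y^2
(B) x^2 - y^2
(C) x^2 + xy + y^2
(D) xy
A

Rotation by 30 degrees sends (x, y) to (sqrt(3)x/2 - y/2, x/2 + sqrt(3)y/2).
Substitute the transformed coordinates into each option and compare with the original:
(A) x^2 + y^2  ->  (sqrt(3)x/2 - y/2)^2 + (x/2 + sqrt(3)y/2)^2 = x^2 + y^2   [equals x^2 + y^2: invariant]
(B) x^2 - y^2  ->  (sqrt(3)x/2 - y/2)^2 - (x/2 + sqrt(3)y/2)^2 = x^2/2 - sqrt(3)xy - y^2/2   [differs from x^2 - y^2: not invariant]
(C) x^2 + xy + y^2  ->  (sqrt(3)x/2 - y/2)^2 + (sqrt(3)x/2 - y/2)(x/2 + sqrt(3)y/2) + (x/2 + sqrt(3)y/2)^2 = sqrt(3)x^2/4 + x^2 + xy/2 - sqrt(3)y^2/4 + y^2   [differs from x^2 + xy + y^2: not invariant]
(D) xy  ->  (sqrt(3)x/2 - y/2)(x/2 + sqrt(3)y/2) = sqrt(3)x^2/4 + xy/2 - sqrt(3)y^2/4   [differs from xy: not invariant]

Only option (A), x^2 + y^2, is unchanged by the transformation.
x^2 + y^2 is the squared distance from the origin, which rotations preserve.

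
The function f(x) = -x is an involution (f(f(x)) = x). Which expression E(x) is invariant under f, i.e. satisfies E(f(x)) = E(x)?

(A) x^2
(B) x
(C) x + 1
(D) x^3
A

Replace x by f(x) = -x in each option and simplify. As a quick numerical cross-check, also compare E(5) with E(f(5)) = E(-5).

(A) x^2  ->  (-x)^2, which simplifies back to x^2; check: E(5) = 25, E(-5) = 25.   [invariant]
(B) x  ->  (-x) = -x; check: E(5) = 5 but E(-5) = -5.   [not invariant]
(C) x + 1  ->  (-x) + 1 = 1 - x; check: E(5) = 6 but E(-5) = -4.   [not invariant]
(D) x^3  ->  (-x)^3 = -x^3; check: E(5) = 125 but E(-5) = -125.   [not invariant]

Only (A) is unchanged. E is symmetric under swapping x with f(x) = -x, which is exactly what an involution does.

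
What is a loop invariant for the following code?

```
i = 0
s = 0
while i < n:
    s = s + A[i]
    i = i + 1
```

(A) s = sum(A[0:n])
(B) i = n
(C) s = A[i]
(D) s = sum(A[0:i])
D

A loop invariant must hold before the first iteration and be re-established by every execution of the body.

(D) s = sum(A[0:i]): Initially i = 0 and s = 0 = sum of the empty slice A[0:0]. If s = sum(A[0:i]) holds at the top of an iteration, the body sets s to sum(A[0:i]) + A[i] = sum(A[0:i+1]) and then i to i+1, so s = sum(A[0:i]) holds again. At exit i = n, giving s = sum(A[0:n]).

The other options fail:
(A) s = sum(A[0:n]): false before the loop (s = 0, not the full sum) -- it only becomes true at exit.
(B) i = n: false initially (i = 0); it is the exit condition, not an invariant.
(C) s = A[i]: after the first iteration s = A[0] but i = 1, so s = A[i] compares s with the wrong element (and fails in general).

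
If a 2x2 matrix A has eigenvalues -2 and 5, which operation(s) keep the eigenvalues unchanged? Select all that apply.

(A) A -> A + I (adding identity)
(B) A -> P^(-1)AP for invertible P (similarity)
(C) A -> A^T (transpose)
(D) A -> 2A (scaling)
B and C

Eigenvalues are preserved by:
1. Similarity transformations: A -> P^(-1)AP (same characteristic polynomial)
2. Transpose: A^T has the same eigenvalues as A

Eigenvalues are NOT preserved by:
- Adding identity: eigenvalues become -2+1, 5+1
- Scaling: eigenvalues become -4, 10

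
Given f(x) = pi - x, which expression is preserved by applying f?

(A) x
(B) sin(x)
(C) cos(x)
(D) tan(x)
B

For f(x) = pi - x:
sin(pi - x) = sin(x), so sine is invariant under this transformation.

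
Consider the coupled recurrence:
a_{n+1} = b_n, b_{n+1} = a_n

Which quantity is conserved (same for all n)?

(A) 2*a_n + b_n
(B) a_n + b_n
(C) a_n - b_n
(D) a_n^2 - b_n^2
B

Replace a_n by a_{n+1} = b_n and b_n by b_{n+1} = a_n in each option and simplify:
(A) 2*a_n + b_n  ->  2*(b_n) + (a_n) = a_n + 2*b_n   [not conserved]
(B) a_n + b_n  ->  (b_n) + (a_n) = a_n + b_n   [conserved]
(C) a_n - b_n  ->  (b_n) - (a_n) = -a_n + b_n   [not conserved]
(D) a_n^2 - b_n^2  ->  (b_n)^2 - (a_n)^2 = -a_n^2 + b_n^2   [not conserved]

Only (B) a_n + b_n returns to itself after one step, so it is the conserved quantity.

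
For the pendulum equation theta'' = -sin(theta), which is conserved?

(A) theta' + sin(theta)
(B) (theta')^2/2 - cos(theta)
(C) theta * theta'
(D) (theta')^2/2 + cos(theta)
B

A first integral I satisfies dI/dt = 0 along every solution. Differentiate each option and use the equation of motion:
(A) d/dt[theta' + sin(theta)] = theta'' + cos(theta) theta' = -sin(theta) + theta' cos(theta), not identically 0
(B) d/dt[(theta')^2/2 - cos(theta)] = theta' theta'' + sin(theta) theta' = theta'(-sin(theta)) + theta' sin(theta) = 0
(C) d/dt[theta * theta'] = (theta')^2 + theta theta'' = (theta')^2 - theta sin(theta), not identically 0
(D) d/dt[(theta')^2/2 + cos(theta)] = theta' theta'' - sin(theta) theta' = -2 theta' sin(theta), not identically 0

Only (B) has zero time-derivative. This is the total energy: kinetic (theta')^2/2 plus potential -cos(theta).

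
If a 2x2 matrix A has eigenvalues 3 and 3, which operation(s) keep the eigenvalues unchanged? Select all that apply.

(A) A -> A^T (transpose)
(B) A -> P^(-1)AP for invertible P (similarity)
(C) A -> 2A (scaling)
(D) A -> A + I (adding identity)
A and B

Eigenvalues are preserved by:
1. Similarity transformations: A -> P^(-1)AP (same characteristic polynomial)
2. Transpose: A^T has the same eigenvalues as A

Eigenvalues are NOT preserved by:
- Adding identity: eigenvalues become 3+1, 3+1
- Scaling: eigenvalues become 6, 6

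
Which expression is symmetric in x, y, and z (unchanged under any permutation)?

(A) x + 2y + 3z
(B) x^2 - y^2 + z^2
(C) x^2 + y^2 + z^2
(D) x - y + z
C

A symmetric expression is unchanged when the variables are permuted; here the transformation to test is the swap (x, y) -> (y, x).
A symmetric expression must survive every permutation; the single swap x <-> y already eliminates the distractors, and the keyed expression is also unchanged by x <-> z and y <-> z (each variable enters it in exactly the same way).
Substitute the transformed coordinates into each option and compare with the original:
(A) x + 2y + 3z  ->  (y) + 2(x) + 3z = 2x + y + 3z   [differs from x + 2y + 3z: not invariant]
(B) x^2 - y^2 + z^2  ->  (y)^2 - (x)^2 + z^2 = -x^2 + y^2 + z^2   [differs from x^2 - y^2 + z^2: not invariant]
(C) x^2 + y^2 + z^2  ->  (y)^2 + (x)^2 + z^2 = x^2 + y^2 + z^2   [equals x^2 + y^2 + z^2: invariant]
(D) x - y + z  ->  (y) - (x) + z = -x + y + z   [differs from x - y + z: not invariant]

Only option (C), x^2 + y^2 + z^2, is unchanged by the transformation.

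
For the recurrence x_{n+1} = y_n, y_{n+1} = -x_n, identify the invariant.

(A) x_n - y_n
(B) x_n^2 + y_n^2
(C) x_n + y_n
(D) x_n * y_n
B

For the recurrence x_{n+1} = y_n, y_{n+1} = -x_n:

x_{n+1}^2 + y_{n+1}^2 = y_n^2 + (-x_n)^2 = x_n^2 + y_n^2
The sum of squares is conserved (like energy in a harmonic oscillator).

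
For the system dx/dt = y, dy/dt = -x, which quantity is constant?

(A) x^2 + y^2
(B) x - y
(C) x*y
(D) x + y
A

A first integral I satisfies dI/dt = 0 along every solution. Differentiate each option and use the equation of motion:
(A) d/dt[x^2 + y^2] = 2x*dx/dt + 2y*dy/dt = 2x*y + 2y*(-x) = 0
(B) d/dt[x - y] = y - (-x) = x + y, not identically 0
(C) d/dt[x*y] = (dx/dt)y + x(dy/dt) = y^2 - x^2, not identically 0
(D) d/dt[x + y] = y + (-x) = y - x, not identically 0

Only (A) has zero time-derivative. So x^2 + y^2 (the squared radius; trajectories are circles) is the conserved quantity.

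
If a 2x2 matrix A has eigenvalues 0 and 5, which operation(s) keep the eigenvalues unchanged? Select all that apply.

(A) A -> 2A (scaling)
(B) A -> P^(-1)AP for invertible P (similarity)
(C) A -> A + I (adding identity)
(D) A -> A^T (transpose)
B and D

Eigenvalues are preserved by:
1. Similarity transformations: A -> P^(-1)AP (same characteristic polynomial)
2. Transpose: A^T has the same eigenvalues as A

Eigenvalues are NOT preserved by:
- Adding identity: eigenvalues become 0+1, 5+1
- Scaling: eigenvalues become 0, 10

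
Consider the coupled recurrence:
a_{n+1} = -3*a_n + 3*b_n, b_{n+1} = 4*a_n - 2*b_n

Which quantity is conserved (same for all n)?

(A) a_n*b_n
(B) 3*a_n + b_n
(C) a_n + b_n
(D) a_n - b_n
C

Replace a_n by a_{n+1} = -3*a_n + 3*b_n and b_n by b_{n+1} = 4*a_n - 2*b_n in each option and simplify:
(A) a_n*b_n  ->  (-3*a_n + 3*b_n)*(4*a_n - 2*b_n) = -12*a_n^2 + 18*a_n*b_n - 6*b_n^2   [not conserved]
(B) 3*a_n + b_n  ->  3*(-3*a_n + 3*b_n) + (4*a_n - 2*b_n) = -5*a_n + 7*b_n   [not conserved]
(C) a_n + b_n  ->  (-3*a_n + 3*b_n) + (4*a_n - 2*b_n) = a_n + b_n   [conserved]
(D) a_n - b_n  ->  (-3*a_n + 3*b_n) - (4*a_n - 2*b_n) = -7*a_n + 5*b_n   [not conserved]

Only (C) a_n + b_n returns to itself after one step, so it is the conserved quantity.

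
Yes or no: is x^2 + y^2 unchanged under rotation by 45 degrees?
Yes

Applying rotation by 45 degrees: x' = x*cos(45 degrees) - y*sin(45 degrees) = sqrt(2)x/2 - sqrt(2)y/2, y' = x*sin(45 degrees) + y*cos(45 degrees) = sqrt(2)x/2 + sqrt(2)y/2

Substituting into x^2 + y^2:
(sqrt(2)x/2 - sqrt(2)y/2)^2 + (sqrt(2)x/2 + sqrt(2)y/2)^2
= x^2 + y^2

This equals the original expression x^2 + y^2, so it IS invariant.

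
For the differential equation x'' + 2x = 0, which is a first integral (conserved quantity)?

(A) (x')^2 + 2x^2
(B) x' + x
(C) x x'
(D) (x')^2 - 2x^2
A

A first integral I satisfies dI/dt = 0 along every solution. Differentiate each option and use the equation of motion:
(A) d/dt[(x')^2 + 2x^2] = 2x'x'' + 4x x' = 2x'(-2x) + 4x x' = 0
(B) d/dt[x' + x] = x'' + x' = -2x + x', not identically 0
(C) d/dt[x x'] = (x')^2 + x x'' = (x')^2 - 2x^2, not identically 0
(D) d/dt[(x')^2 - 2x^2] = 2x'x'' - 4x x' = -8x x', not identically 0

Only (A) has zero time-derivative. So the energy-like quantity (x')^2 + 2x^2 is the first integral.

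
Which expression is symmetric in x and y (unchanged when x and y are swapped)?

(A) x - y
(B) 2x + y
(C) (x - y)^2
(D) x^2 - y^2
C

A symmetric expression is unchanged when the variables are permuted; here the transformation to test is the swap (x, y) -> (y, x).
Substitute the transformed coordinates into each option and compare with the original:
(A) x - y  ->  (y) - (x) = -x + y   [differs from x - y: not invariant]
(B) 2x + y  ->  2(y) + (x) = x + 2y   [differs from 2x + y: not invariant]
(C) (x - y)^2  ->  ((y) - (x))^2 = x^2 - 2xy + y^2   [equals (x - y)^2: invariant]
(D) x^2 - y^2  ->  (y)^2 - (x)^2 = -x^2 + y^2   [differs from x^2 - y^2: not invariant]

Only option (C), (x - y)^2, is unchanged by the transformation.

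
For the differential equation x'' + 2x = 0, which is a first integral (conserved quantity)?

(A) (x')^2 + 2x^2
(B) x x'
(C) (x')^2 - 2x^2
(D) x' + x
A

A first integral I satisfies dI/dt = 0 along every solution. Differentiate each option and use the equation of motion:
(A) d/dt[(x')^2 + 2x^2] = 2x'x'' + 4x x' = 2x'(-2x) + 4x x' = 0
(B) d/dt[x x'] = (x')^2 + x x'' = (x')^2 - 2x^2, not identically 0
(C) d/dt[(x')^2 - 2x^2] = 2x'x'' - 4x x' = -8x x', not identically 0
(D) d/dt[x' + x] = x'' + x' = -2x + x', not identically 0

Only (A) has zero time-derivative. So the energy-like quantity (x')^2 + 2x^2 is the first integral.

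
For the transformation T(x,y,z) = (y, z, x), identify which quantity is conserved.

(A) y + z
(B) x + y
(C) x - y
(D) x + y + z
D

Apply T(x,y,z) = (y, z, x) to each option, i.e. replace (x, y, z) by the transformed coordinates.
Substitute the transformed coordinates into each option and compare with the original:
(A) y + z  ->  (z) + (x) = x + z   [differs from y + z: not invariant]
(B) x + y  ->  (y) + (z) = y + z   [differs from x + y: not invariant]
(C) x - y  ->  (y) - (z) = y - z   [differs from x - y: not invariant]
(D) x + y + z  ->  (y) + (z) + (x) = x + y + z   [equals x + y + z: invariant]

Only option (D), x + y + z, is unchanged by the transformation.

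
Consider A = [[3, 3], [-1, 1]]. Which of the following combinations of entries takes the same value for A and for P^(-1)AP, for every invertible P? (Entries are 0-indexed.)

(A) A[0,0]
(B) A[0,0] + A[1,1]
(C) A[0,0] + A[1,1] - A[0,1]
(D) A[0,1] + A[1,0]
B

A[0,0] + A[1,1] is the trace of A. By the cyclic property of the trace, tr(P^(-1)AP) = tr(APP^(-1)) = tr(A), so it is the same for every matrix similar to A.

The other combinations are not similarity invariants. For example, take P = [[1, 2], [0, 1]] (det P = 1), so P^(-1) = [[1, -2], [0, 1]] and
B = P^(-1)AP = [[5, 11], [-1, -1]].
Evaluating each option on A and on B:
(A) A[0,0]: 3 for A, 5 for B -> changes
(B) A[0,0] + A[1,1]: 4 for A, 4 for B -> unchanged
(C) A[0,0] + A[1,1] - A[0,1]: 1 for A, -7 for B -> changes
(D) A[0,1] + A[1,0]: 2 for A, 10 for B -> changes

Only (B) A[0,0] + A[1,1] = 4 survives (and it does so for every P, not just this one), so it is the invariant.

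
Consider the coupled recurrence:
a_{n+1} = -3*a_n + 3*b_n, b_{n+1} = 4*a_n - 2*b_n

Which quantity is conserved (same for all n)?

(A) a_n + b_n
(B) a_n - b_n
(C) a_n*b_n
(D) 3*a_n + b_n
A

Replace a_n by a_{n+1} = -3*a_n + 3*b_n and b_n by b_{n+1} = 4*a_n - 2*b_n in each option and simplify:
(A) a_n + b_n  ->  (-3*a_n + 3*b_n) + (4*a_n - 2*b_n) = a_n + b_n   [conserved]
(B) a_n - b_n  ->  (-3*a_n + 3*b_n) - (4*a_n - 2*b_n) = -7*a_n + 5*b_n   [not conserved]
(C) a_n*b_n  ->  (-3*a_n + 3*b_n)*(4*a_n - 2*b_n) = -12*a_n^2 + 18*a_n*b_n - 6*b_n^2   [not conserved]
(D) 3*a_n + b_n  ->  3*(-3*a_n + 3*b_n) + (4*a_n - 2*b_n) = -5*a_n + 7*b_n   [not conserved]

Only (A) a_n + b_n returns to itself after one step, so it is the conserved quantity.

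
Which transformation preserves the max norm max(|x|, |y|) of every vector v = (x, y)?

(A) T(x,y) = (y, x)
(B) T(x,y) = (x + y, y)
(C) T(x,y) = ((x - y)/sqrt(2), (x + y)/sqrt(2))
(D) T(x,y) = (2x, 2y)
A

A transformation preserves a norm if ||T(v)|| = ||v|| for every v; a single vector where the norm changes rules an option out.

(A) T(x,y) = (y, x): preserves the norm -- it only permutes the coordinates and/or flips signs, which leaves max(|x|, |y|) unchanged.
(B) T(x,y) = (x + y, y): v = (1, 1) has norm max(|1|, |1|) = 1, but T(v) = (2, 1) has norm 2 -- not preserved.
(C) T(x,y) = ((x - y)/sqrt(2), (x + y)/sqrt(2)): v = (1, 0) has norm max(|1|, |0|) = 1, but T(v) = (sqrt(2)/2, sqrt(2)/2) has norm sqrt(2)/2 -- not preserved.
(D) T(x,y) = (2x, 2y): v = (1, 0) has norm max(|1|, |0|) = 1, but T(v) = (2, 0) has norm 2 -- not preserved.

Therefore the answer is (A).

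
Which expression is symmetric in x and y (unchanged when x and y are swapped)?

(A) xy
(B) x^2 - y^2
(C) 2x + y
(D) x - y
A

A symmetric expression is unchanged when the variables are permuted; here the transformation to test is the swap (x, y) -> (y, x).
Substitute the transformed coordinates into each option and compare with the original:
(A) xy  ->  (y)(x) = xy   [equals xy: invariant]
(B) x^2 - y^2  ->  (y)^2 - (x)^2 = -x^2 + y^2   [differs from x^2 - y^2: not invariant]
(C) 2x + y  ->  2(y) + (x) = x + 2y   [differs from 2x + y: not invariant]
(D) x - y  ->  (y) - (x) = -x + y   [differs from x - y: not invariant]

Only option (A), xy, is unchanged by the transformation.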